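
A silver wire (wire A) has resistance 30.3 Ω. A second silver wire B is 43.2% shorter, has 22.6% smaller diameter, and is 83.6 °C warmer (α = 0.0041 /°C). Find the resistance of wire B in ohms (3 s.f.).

38.6 Ω

R ∝ ρL/d² with ρ ∝ (1+αΔT), so R_B/R_A = (1 − 43.2/100) × (1 − 22.6/100)⁻² × (1 + 0.0041×83.6)
= 0.568 × 1.669 × 1.343 = 1.273
R_B = 1.273 × 30.3 = 38.6 Ω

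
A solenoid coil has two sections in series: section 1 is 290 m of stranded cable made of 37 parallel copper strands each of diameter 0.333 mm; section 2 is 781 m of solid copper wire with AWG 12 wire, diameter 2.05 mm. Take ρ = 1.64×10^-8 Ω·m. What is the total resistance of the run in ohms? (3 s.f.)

5.36 Ω

Section 1: A_strand = π(1.6650e-04)² = 8.709e-08 m²; R₁ = ρL/(N·A_s) = (1.64×10^-8)(290)/(37×8.709e-08) = 1.476 Ω
Section 2: A = π(2.05/2 mm)² = π(1.0250e-03 m)² = 3.301e-06 m²
R₂ = (1.64×10^-8)(781)/(3.301e-06) = 3.881 Ω
R = R₁ + R₂ = 5.36 Ω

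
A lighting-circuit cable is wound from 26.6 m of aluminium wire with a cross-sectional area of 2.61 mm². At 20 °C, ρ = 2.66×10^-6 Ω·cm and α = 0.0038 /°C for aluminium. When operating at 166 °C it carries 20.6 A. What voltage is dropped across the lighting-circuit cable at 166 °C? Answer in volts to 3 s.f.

8.68 V

ρ = 2.66×10^-6 Ω·cm = 2.66×10^-8 Ω·m
A = 2.61 mm² = 2.610e-06 m²
R₍20₎ = ρL/A = (2.66×10^-8)(26.6)/(2.610e-06) = 0.2711 Ω
R₍166₎ = R₍20₎(1 + αΔT) = 0.2711 × (1 + 0.0038×146) = 0.4215 Ω
V = IR = 20.6 × 0.4215 = 8.68 V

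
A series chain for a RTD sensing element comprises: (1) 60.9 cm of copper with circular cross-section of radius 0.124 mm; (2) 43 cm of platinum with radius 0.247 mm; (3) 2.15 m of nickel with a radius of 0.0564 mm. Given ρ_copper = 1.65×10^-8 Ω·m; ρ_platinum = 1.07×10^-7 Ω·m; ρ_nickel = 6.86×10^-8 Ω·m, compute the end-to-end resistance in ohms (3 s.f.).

15.2 Ω

Seg 1: A = πr² = π(1.2400e-04 m)² = 4.831e-08 m²
R_1 = (1.65×10^-8)(0.609)/(4.831e-08) = 0.208 Ω
Seg 2: A = πr² = π(2.4700e-04 m)² = 1.917e-07 m²
R_2 = (1.07×10^-7)(0.43)/(1.917e-07) = 0.2401 Ω
Seg 3: A = πr² = π(5.6400e-05 m)² = 9.993e-09 m²
R_3 = (6.86×10^-8)(2.15)/(9.993e-09) = 14.76 Ω
R_total = R_1 + R_2 + R_3 = 15.2 Ω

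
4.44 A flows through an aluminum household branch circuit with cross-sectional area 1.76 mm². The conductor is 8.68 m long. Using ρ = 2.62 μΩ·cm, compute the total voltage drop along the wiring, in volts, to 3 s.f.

ρ = 2.62 μΩ·cm = 2.62×10^-8 Ω·m
A = 1.76 mm² = 1.760e-06 m²
R = ρL/A = (2.62×10^-8)(8.68)/(1.760e-06) = 0.1292 Ω
V = IR = 4.44 × 0.1292 = 0.574 V

0.574 V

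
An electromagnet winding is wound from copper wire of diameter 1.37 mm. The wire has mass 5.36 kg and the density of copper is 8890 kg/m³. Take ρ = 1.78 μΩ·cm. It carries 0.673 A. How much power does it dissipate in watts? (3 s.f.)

ρ = 1.78 μΩ·cm = 1.78×10^-8 Ω·m
A = π(d/2)² = π(6.8500e-04 m)² = 1.4741e-06 m²
L = m/(density·A) = 5.36/(8890×1.4741e-06) = 409 m
R = ρL/A = (1.78×10^-8)(409)/(1.4741e-06) = 4.939 Ω
P = I²R = (0.673)² × 4.939 = 2.24 W

2.24 W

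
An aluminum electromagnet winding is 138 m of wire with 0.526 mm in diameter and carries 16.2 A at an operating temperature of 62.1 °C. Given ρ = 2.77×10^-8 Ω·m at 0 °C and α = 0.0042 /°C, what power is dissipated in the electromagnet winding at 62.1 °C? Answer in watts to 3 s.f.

A = π(d/2)² = π(2.6300e-04 m)² = 2.173e-07 m²
R₍0₎ = ρL/A = (2.77×10^-8)(138)/(2.173e-07) = 17.59 Ω
R₍62.1₎ = R₍0₎(1 + αΔT) = 17.59 × (1 + 0.0042×62.1) = 22.18 Ω
P = I²R = (16.2)² × 22.18 = 5820 W

5820 W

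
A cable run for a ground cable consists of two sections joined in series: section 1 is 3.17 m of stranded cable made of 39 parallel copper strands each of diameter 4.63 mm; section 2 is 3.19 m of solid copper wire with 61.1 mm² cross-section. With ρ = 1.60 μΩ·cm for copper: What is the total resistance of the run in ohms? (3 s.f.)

9.13×10^-4 Ω

ρ = 1.60 μΩ·cm = 1.60×10^-8 Ω·m
Section 1: A_strand = π(2.3150e-03)² = 1.684e-05 m²; R₁ = ρL/(N·A_s) = (1.60×10^-8)(3.17)/(39×1.684e-05) = 7.724×10^-5 Ω
Section 2: A = 61.1 mm² = 6.110e-05 m²
R₂ = (1.60×10^-8)(3.19)/(6.110e-05) = 8.354×10^-4 Ω
R = R₁ + R₂ = 9.13×10^-4 Ω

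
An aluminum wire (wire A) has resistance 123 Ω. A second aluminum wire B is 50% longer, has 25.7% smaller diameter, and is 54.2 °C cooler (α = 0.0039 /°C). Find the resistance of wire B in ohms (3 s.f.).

R ∝ ρL/d² with ρ ∝ (1+αΔT), so R_B/R_A = (1 + 50/100) × (1 − 25.7/100)⁻² × (1 − 0.0039×54.2)
= 1.5 × 1.811 × 0.7886 = 2.143
R_B = 2.143 × 123 = 264 Ω

264 Ω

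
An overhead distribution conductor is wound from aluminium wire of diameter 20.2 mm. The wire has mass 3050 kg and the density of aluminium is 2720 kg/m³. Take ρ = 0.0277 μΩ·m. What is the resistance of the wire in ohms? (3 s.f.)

ρ = 0.0277 μΩ·m = 2.77×10^-8 Ω·m
A = π(d/2)² = π(1.0100e-02 m)² = 3.2047e-04 m²
L = m/(density·A) = 3050/(2720×3.2047e-04) = 3499 m
R = ρL/A = (2.77×10^-8)(3499)/(3.2047e-04) = 0.302 Ω

0.302 Ω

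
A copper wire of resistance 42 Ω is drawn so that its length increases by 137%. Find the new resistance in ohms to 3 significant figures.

k = 1 + 137/100 = 2.37; volume constant ⇒ A' = A/k, so R' = k²R.
R' = 5.617 × 42 = 236 Ω

236 Ω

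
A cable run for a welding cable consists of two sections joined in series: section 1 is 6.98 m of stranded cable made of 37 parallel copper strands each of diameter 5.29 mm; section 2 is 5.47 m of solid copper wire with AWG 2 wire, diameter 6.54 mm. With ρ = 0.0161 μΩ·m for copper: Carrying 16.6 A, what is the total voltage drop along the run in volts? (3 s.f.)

ρ = 0.0161 μΩ·m = 1.61×10^-8 Ω·m
Section 1: A_strand = π(2.6450e-03)² = 2.198e-05 m²; R₁ = ρL/(N·A_s) = (1.61×10^-8)(6.98)/(37×2.198e-05) = 1.382×10^-4 Ω
Section 2: A = π(6.54/2 mm)² = π(3.2700e-03 m)² = 3.359e-05 m²
R₂ = (1.61×10^-8)(5.47)/(3.359e-05) = 0.002622 Ω
R = R₁ + R₂ = 0.00276 Ω
V = IR = 16.6 × 0.00276 = 0.0458 V

0.0458 V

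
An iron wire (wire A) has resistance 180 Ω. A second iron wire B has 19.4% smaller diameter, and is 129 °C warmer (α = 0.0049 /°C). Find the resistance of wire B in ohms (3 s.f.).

R ∝ ρL/d² with ρ ∝ (1+αΔT), so R_B/R_A = (1 − 19.4/100)⁻² × (1 + 0.0049×129)
= 1.539 × 1.632 = 2.512
R_B = 2.512 × 180 = 452 Ω

452 Ω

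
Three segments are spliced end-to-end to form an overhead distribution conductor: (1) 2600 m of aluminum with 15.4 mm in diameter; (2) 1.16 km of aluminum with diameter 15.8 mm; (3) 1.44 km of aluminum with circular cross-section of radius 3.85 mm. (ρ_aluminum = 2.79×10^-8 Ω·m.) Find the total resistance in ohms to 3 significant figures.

Seg 1: A = π(d/2)² = π(7.7000e-03 m)² = 1.863e-04 m²
R_1 = (2.79×10^-8)(2600)/(1.863e-04) = 0.3894 Ω
Seg 2: A = π(d/2)² = π(7.9000e-03 m)² = 1.961e-04 m²
R_2 = (2.79×10^-8)(1160)/(1.961e-04) = 0.1651 Ω
Seg 3: A = πr² = π(3.8500e-03 m)² = 4.657e-05 m²
R_3 = (2.79×10^-8)(1440)/(4.657e-05) = 0.8628 Ω
R_total = R_1 + R_2 + R_3 = 1.42 Ω

1.42 Ω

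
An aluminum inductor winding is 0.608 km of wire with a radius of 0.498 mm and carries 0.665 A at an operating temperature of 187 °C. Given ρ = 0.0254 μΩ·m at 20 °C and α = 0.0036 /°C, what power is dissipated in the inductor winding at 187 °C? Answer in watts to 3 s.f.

ρ = 0.0254 μΩ·m = 2.54×10^-8 Ω·m
A = πr² = π(4.9800e-04 m)² = 7.791e-07 m²
R₍20₎ = ρL/A = (2.54×10^-8)(608)/(7.791e-07) = 19.82 Ω
R₍187₎ = R₍20₎(1 + αΔT) = 19.82 × (1 + 0.0036×167) = 31.74 Ω
P = I²R = (0.665)² × 31.74 = 14.0 W

14.0 W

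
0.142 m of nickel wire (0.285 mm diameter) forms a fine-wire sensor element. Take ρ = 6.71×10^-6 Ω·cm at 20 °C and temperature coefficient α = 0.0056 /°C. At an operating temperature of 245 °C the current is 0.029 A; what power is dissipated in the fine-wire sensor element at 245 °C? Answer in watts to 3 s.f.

ρ = 6.71×10^-6 Ω·cm = 6.71×10^-8 Ω·m
A = π(d/2)² = π(1.4250e-04 m)² = 6.379e-08 m²
R₍20₎ = ρL/A = (6.71×10^-8)(0.142)/(6.379e-08) = 0.1494 Ω
R₍245₎ = R₍20₎(1 + αΔT) = 0.1494 × (1 + 0.0056×225) = 0.3376 Ω
P = I²R = (0.029)² × 0.3376 = 2.84×10^-4 W

2.84×10^-4 W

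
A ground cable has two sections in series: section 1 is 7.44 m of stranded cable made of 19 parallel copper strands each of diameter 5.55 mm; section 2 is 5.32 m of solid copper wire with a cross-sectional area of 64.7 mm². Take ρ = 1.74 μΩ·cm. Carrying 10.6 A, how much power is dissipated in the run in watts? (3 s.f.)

ρ = 1.74 μΩ·cm = 1.74×10^-8 Ω·m
Section 1: A_strand = π(2.7750e-03)² = 2.419e-05 m²; R₁ = ρL/(N·A_s) = (1.74×10^-8)(7.44)/(19×2.419e-05) = 2.816×10^-4 Ω
Section 2: A = 64.7 mm² = 6.470e-05 m²
R₂ = (1.74×10^-8)(5.32)/(6.470e-05) = 0.001431 Ω
R = R₁ + R₂ = 0.001712 Ω
P = I²R = (10.6)² × 0.001712 = 0.192 W

0.192 W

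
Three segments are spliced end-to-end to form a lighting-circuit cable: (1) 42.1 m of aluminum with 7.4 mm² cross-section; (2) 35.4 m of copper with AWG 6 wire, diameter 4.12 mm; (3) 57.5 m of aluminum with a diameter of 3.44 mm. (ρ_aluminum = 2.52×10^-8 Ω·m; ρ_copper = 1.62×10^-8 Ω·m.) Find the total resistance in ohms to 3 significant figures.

0.342 Ω

Seg 1: A = 7.4 mm² = 7.400e-06 m²
R_1 = (2.52×10^-8)(42.1)/(7.400e-06) = 0.1434 Ω
Seg 2: A = π(4.12/2 mm)² = π(2.0600e-03 m)² = 1.333e-05 m²
R_2 = (1.62×10^-8)(35.4)/(1.333e-05) = 0.04302 Ω
Seg 3: A = π(d/2)² = π(1.7200e-03 m)² = 9.294e-06 m²
R_3 = (2.52×10^-8)(57.5)/(9.294e-06) = 0.1559 Ω
R_total = R_1 + R_2 + R_3 = 0.342 Ω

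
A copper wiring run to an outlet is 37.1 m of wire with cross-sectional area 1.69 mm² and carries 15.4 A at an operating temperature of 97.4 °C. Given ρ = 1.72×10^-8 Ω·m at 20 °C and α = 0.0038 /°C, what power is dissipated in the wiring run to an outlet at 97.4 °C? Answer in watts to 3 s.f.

A = 1.69 mm² = 1.690e-06 m²
R₍20₎ = ρL/A = (1.72×10^-8)(37.1)/(1.690e-06) = 0.3776 Ω
R₍97.4₎ = R₍20₎(1 + αΔT) = 0.3776 × (1 + 0.0038×77.4) = 0.4886 Ω
P = I²R = (15.4)² × 0.4886 = 116 W

116 W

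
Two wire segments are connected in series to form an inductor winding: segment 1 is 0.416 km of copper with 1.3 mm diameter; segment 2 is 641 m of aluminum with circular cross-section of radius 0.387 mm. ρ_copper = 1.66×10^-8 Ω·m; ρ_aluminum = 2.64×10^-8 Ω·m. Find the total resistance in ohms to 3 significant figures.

41.2 Ω

Segment 1: A = π(d/2)² = π(6.5000e-04 m)² = 1.327e-06 m²
R₁ = ρL/A = (1.66×10^-8)(416)/(1.327e-06) = 5.203 Ω
Segment 2: A = πr² = π(3.8700e-04 m)² = 4.705e-07 m²
R₂ = (2.64×10^-8)(641)/(4.705e-07) = 35.97 Ω
R = R₁ + R₂ = 41.2 Ω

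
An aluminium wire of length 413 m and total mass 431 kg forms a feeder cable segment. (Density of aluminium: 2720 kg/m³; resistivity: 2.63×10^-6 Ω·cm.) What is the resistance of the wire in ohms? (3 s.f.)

ρ = 2.63×10^-6 Ω·cm = 2.63×10^-8 Ω·m
A = m/(density·L) = 431/(2720×413) = 3.8367e-04 m²
R = ρL/A = (2.63×10^-8)(413)/(3.8367e-04) = 0.0283 Ω

0.0283 Ω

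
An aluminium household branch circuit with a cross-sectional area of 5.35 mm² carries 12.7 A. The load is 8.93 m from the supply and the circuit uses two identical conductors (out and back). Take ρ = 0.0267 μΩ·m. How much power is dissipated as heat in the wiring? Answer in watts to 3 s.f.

14.4 W

ρ = 0.0267 μΩ·m = 2.67×10^-8 Ω·m
A = 5.35 mm² = 5.350e-06 m²
Total conductor length (both ways) L = 2 × 8.93 = 17.86 m
R = ρL/A = (2.67×10^-8)(17.86)/(5.350e-06) = 0.08913 Ω
P = I²R = (12.7)² × 0.08913 = 14.4 W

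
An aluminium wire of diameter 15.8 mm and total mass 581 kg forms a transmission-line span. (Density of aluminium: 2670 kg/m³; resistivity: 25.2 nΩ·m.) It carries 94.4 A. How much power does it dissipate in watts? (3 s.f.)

1270 W

ρ = 25.2 nΩ·m = 2.52×10^-8 Ω·m
A = π(d/2)² = π(7.9000e-03 m)² = 1.9607e-04 m²
L = m/(density·A) = 581/(2670×1.9607e-04) = 1110 m
R = ρL/A = (2.52×10^-8)(1110)/(1.9607e-04) = 0.1426 Ω
P = I²R = (94.4)² × 0.1426 = 1270 W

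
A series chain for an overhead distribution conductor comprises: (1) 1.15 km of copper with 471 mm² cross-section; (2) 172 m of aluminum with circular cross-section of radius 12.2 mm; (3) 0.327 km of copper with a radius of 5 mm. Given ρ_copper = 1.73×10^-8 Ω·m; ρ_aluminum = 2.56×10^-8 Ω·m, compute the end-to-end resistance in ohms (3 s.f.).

0.124 Ω

Seg 1: A = 471 mm² = 4.710e-04 m²
R_1 = (1.73×10^-8)(1150)/(4.710e-04) = 0.04224 Ω
Seg 2: A = πr² = π(1.2200e-02 m)² = 4.676e-04 m²
R_2 = (2.56×10^-8)(172)/(4.676e-04) = 0.009417 Ω
Seg 3: A = πr² = π(5.0000e-03 m)² = 7.854e-05 m²
R_3 = (1.73×10^-8)(327)/(7.854e-05) = 0.07203 Ω
R_total = R_1 + R_2 + R_3 = 0.124 Ω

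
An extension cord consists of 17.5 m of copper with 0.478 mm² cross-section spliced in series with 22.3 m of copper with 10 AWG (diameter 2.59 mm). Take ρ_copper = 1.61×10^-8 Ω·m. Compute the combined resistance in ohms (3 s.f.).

Segment 1: A = 0.478 mm² = 4.780e-07 m²
R₁ = ρL/A = (1.61×10^-8)(17.5)/(4.780e-07) = 0.5894 Ω
Segment 2: A = π(2.59/2 mm)² = π(1.2950e-03 m)² = 5.269e-06 m²
R₂ = (1.61×10^-8)(22.3)/(5.269e-06) = 0.06815 Ω
R = R₁ + R₂ = 0.658 Ω

0.658 Ω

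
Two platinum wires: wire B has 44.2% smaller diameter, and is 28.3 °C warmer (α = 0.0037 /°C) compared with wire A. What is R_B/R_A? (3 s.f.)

3.55

R ∝ ρL/d² with ρ ∝ (1+αΔT), so R_B/R_A = (1 − 44.2/100)⁻² × (1 + 0.0037×28.3)
= 3.212 × 1.105 = 3.55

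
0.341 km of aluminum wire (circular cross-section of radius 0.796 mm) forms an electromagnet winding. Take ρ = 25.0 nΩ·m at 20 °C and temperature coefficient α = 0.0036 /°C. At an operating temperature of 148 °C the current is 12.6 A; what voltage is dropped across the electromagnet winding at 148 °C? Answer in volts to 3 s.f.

78.8 V

ρ = 25.0 nΩ·m = 2.50×10^-8 Ω·m
A = πr² = π(7.9600e-04 m)² = 1.991e-06 m²
R₍20₎ = ρL/A = (2.50×10^-8)(341)/(1.991e-06) = 4.283 Ω
R₍148₎ = R₍20₎(1 + αΔT) = 4.283 × (1 + 0.0036×128) = 6.256 Ω
V = IR = 12.6 × 6.256 = 78.8 V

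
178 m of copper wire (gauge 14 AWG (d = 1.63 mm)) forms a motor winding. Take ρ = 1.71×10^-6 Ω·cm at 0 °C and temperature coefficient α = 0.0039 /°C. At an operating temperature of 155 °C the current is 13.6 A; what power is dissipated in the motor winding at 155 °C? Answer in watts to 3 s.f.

ρ = 1.71×10^-6 Ω·cm = 1.71×10^-8 Ω·m
A = π(1.63/2 mm)² = π(8.1500e-04 m)² = 2.087e-06 m²
R₍0₎ = ρL/A = (1.71×10^-8)(178)/(2.087e-06) = 1.459 Ω
R₍155₎ = R₍0₎(1 + αΔT) = 1.459 × (1 + 0.0039×155) = 2.34 Ω
P = I²R = (13.6)² × 2.34 = 433 W

433 W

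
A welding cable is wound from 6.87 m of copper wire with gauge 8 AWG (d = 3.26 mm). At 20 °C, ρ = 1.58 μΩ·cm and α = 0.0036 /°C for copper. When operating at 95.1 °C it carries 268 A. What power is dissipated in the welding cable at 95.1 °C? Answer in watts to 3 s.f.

ρ = 1.58 μΩ·cm = 1.58×10^-8 Ω·m
A = π(3.26/2 mm)² = π(1.6300e-03 m)² = 8.347e-06 m²
R₍20₎ = ρL/A = (1.58×10^-8)(6.87)/(8.347e-06) = 0.013 Ω
R₍95.1₎ = R₍20₎(1 + αΔT) = 0.013 × (1 + 0.0036×75.1) = 0.01652 Ω
P = I²R = (268)² × 0.01652 = 1190 W

1190 W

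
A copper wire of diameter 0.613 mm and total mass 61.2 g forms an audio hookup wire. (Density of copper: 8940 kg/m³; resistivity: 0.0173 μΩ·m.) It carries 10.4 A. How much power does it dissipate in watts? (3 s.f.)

147 W

ρ = 0.0173 μΩ·m = 1.73×10^-8 Ω·m
A = π(d/2)² = π(3.0650e-04 m)² = 2.9513e-07 m²
L = m/(density·A) = 0.0612/(8940×2.9513e-07) = 23.2 m
R = ρL/A = (1.73×10^-8)(23.2)/(2.9513e-07) = 1.36 Ω
P = I²R = (10.4)² × 1.36 = 147 W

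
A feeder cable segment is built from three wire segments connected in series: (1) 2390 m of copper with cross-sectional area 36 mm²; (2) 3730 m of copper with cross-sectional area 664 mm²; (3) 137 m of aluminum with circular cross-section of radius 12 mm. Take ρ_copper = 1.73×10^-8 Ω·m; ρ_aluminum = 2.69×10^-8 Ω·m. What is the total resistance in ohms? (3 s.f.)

1.25 Ω

Seg 1: A = 36 mm² = 3.600e-05 m²
R_1 = (1.73×10^-8)(2390)/(3.600e-05) = 1.149 Ω
Seg 2: A = 664 mm² = 6.640e-04 m²
R_2 = (1.73×10^-8)(3730)/(6.640e-04) = 0.09718 Ω
Seg 3: A = πr² = π(1.2000e-02 m)² = 4.524e-04 m²
R_3 = (2.69×10^-8)(137)/(4.524e-04) = 0.008146 Ω
R_total = R_1 + R_2 + R_3 = 1.25 Ω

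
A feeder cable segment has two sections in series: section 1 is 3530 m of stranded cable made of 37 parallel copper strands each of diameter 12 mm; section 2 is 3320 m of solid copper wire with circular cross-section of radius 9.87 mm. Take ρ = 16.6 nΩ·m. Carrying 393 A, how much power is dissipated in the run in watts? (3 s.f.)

30000 W

ρ = 16.6 nΩ·m = 1.66×10^-8 Ω·m
Section 1: A_strand = π(6.0000e-03)² = 1.131e-04 m²; R₁ = ρL/(N·A_s) = (1.66×10^-8)(3530)/(37×1.131e-04) = 0.014 Ω
Section 2: A = πr² = π(9.8700e-03 m)² = 3.060e-04 m²
R₂ = (1.66×10^-8)(3320)/(3.060e-04) = 0.1801 Ω
R = R₁ + R₂ = 0.1941 Ω
P = I²R = (393)² × 0.1941 = 30000 W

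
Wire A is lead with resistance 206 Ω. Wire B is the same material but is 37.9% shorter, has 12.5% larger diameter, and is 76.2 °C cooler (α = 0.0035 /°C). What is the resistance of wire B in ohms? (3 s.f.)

74.1 Ω

R ∝ ρL/d² with ρ ∝ (1+αΔT), so R_B/R_A = (1 − 37.9/100) × (1 + 12.5/100)⁻² × (1 − 0.0035×76.2)
= 0.621 × 0.7901 × 0.7333 = 0.3598
R_B = 0.3598 × 206 = 74.1 Ω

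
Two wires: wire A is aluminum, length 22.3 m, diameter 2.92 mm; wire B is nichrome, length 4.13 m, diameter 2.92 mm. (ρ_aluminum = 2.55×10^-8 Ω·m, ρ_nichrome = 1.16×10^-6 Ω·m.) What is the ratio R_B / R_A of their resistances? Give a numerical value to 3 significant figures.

R ∝ ρL/d², so R_B/R_A = (ρ_B/ρ_A) × (L_B/L_A)
= (1.16×10^-6/2.55×10^-8) × (4.13/22.3) = 8.42

8.42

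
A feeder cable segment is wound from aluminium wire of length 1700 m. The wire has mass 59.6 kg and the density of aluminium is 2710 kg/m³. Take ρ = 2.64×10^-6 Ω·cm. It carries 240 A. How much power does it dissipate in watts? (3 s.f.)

ρ = 2.64×10^-6 Ω·cm = 2.64×10^-8 Ω·m
A = m/(density·L) = 59.6/(2710×1700) = 1.2937e-05 m²
R = ρL/A = (2.64×10^-8)(1700)/(1.2937e-05) = 3.469 Ω
P = I²R = (240)² × 3.469 = 2.00×10^5 W

2.00×10^5 W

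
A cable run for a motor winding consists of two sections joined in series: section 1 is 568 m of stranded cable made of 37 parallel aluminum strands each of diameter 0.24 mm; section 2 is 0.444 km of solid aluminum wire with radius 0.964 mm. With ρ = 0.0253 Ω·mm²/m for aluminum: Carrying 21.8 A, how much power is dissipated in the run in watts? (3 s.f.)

ρ = 0.0253 Ω·mm²/m = 2.53×10^-8 Ω·m
Section 1: A_strand = π(1.2000e-04)² = 4.524e-08 m²; R₁ = ρL/(N·A_s) = (2.53×10^-8)(568)/(37×4.524e-08) = 8.585 Ω
Section 2: A = πr² = π(9.6400e-04 m)² = 2.919e-06 m²
R₂ = (2.53×10^-8)(444)/(2.919e-06) = 3.848 Ω
R = R₁ + R₂ = 12.43 Ω
P = I²R = (21.8)² × 12.43 = 5910 W

5910 W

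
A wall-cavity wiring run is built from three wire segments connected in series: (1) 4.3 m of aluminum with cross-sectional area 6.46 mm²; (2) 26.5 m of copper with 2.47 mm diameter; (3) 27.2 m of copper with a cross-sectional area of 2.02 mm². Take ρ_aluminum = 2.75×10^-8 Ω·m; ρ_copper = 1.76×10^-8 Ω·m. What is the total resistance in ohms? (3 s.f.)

Seg 1: A = 6.46 mm² = 6.460e-06 m²
R_1 = (2.75×10^-8)(4.3)/(6.460e-06) = 0.0183 Ω
Seg 2: A = π(d/2)² = π(1.2350e-03 m)² = 4.792e-06 m²
R_2 = (1.76×10^-8)(26.5)/(4.792e-06) = 0.09734 Ω
Seg 3: A = 2.02 mm² = 2.020e-06 m²
R_3 = (1.76×10^-8)(27.2)/(2.020e-06) = 0.237 Ω
R_total = R_1 + R_2 + R_3 = 0.353 Ω

0.353 Ω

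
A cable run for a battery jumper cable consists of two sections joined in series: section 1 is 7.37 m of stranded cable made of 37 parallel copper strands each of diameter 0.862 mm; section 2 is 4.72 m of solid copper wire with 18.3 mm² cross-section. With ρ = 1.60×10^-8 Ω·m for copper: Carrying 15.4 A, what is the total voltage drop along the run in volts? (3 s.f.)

Section 1: A_strand = π(4.3100e-04)² = 5.836e-07 m²; R₁ = ρL/(N·A_s) = (1.60×10^-8)(7.37)/(37×5.836e-07) = 0.005461 Ω
Section 2: A = 18.3 mm² = 1.830e-05 m²
R₂ = (1.60×10^-8)(4.72)/(1.830e-05) = 0.004127 Ω
R = R₁ + R₂ = 0.009588 Ω
V = IR = 15.4 × 0.009588 = 0.148 V

0.148 V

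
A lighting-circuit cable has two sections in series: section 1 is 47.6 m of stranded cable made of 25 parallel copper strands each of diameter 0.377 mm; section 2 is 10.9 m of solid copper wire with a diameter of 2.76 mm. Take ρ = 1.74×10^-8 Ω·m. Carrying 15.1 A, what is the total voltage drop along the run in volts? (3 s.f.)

Section 1: A_strand = π(1.8850e-04)² = 1.116e-07 m²; R₁ = ρL/(N·A_s) = (1.74×10^-8)(47.6)/(25×1.116e-07) = 0.2968 Ω
Section 2: A = π(d/2)² = π(1.3800e-03 m)² = 5.983e-06 m²
R₂ = (1.74×10^-8)(10.9)/(5.983e-06) = 0.0317 Ω
R = R₁ + R₂ = 0.3285 Ω
V = IR = 15.1 × 0.3285 = 4.96 V

4.96 V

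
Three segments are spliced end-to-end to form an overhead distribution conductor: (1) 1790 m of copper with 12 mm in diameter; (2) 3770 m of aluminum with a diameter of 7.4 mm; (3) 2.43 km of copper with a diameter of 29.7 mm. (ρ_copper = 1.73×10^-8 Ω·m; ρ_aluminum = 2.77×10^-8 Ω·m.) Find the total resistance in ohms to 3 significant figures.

Seg 1: A = π(d/2)² = π(6.0000e-03 m)² = 1.131e-04 m²
R_1 = (1.73×10^-8)(1790)/(1.131e-04) = 0.2738 Ω
Seg 2: A = π(d/2)² = π(3.7000e-03 m)² = 4.301e-05 m²
R_2 = (2.77×10^-8)(3770)/(4.301e-05) = 2.428 Ω
Seg 3: A = π(d/2)² = π(1.4850e-02 m)² = 6.928e-04 m²
R_3 = (1.73×10^-8)(2430)/(6.928e-04) = 0.06068 Ω
R_total = R_1 + R_2 + R_3 = 2.76 Ω

2.76 Ω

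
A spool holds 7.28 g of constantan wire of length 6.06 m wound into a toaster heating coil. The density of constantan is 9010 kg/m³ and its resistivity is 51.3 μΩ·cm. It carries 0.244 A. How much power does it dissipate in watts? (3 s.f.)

1.39 W

ρ = 51.3 μΩ·cm = 5.13×10^-7 Ω·m
A = m/(density·L) = 0.00728/(9010×6.06) = 1.3333e-07 m²
R = ρL/A = (5.13×10^-7)(6.06)/(1.3333e-07) = 23.32 Ω
P = I²R = (0.244)² × 23.32 = 1.39 W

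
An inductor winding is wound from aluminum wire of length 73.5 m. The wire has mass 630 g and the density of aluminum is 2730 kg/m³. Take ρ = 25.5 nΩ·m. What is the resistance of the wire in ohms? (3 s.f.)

ρ = 25.5 nΩ·m = 2.55×10^-8 Ω·m
A = m/(density·L) = 0.63/(2730×73.5) = 3.1397e-06 m²
R = ρL/A = (2.55×10^-8)(73.5)/(3.1397e-06) = 0.597 Ω

0.597 Ω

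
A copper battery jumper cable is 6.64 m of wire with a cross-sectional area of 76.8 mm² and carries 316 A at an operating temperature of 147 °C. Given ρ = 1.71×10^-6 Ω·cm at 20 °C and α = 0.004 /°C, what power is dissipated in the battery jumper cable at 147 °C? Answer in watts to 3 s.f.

223 W

ρ = 1.71×10^-6 Ω·cm = 1.71×10^-8 Ω·m
A = 76.8 mm² = 7.680e-05 m²
R₍20₎ = ρL/A = (1.71×10^-8)(6.64)/(7.680e-05) = 0.001478 Ω
R₍147₎ = R₍20₎(1 + αΔT) = 0.001478 × (1 + 0.004×127) = 0.002229 Ω
P = I²R = (316)² × 0.002229 = 223 W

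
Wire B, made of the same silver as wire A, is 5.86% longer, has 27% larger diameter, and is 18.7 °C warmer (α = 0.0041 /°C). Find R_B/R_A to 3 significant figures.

0.707

R ∝ ρL/d² with ρ ∝ (1+αΔT), so R_B/R_A = (1 + 5.86/100) × (1 + 27/100)⁻² × (1 + 0.0041×18.7)
= 1.059 × 0.62 × 1.077 = 0.707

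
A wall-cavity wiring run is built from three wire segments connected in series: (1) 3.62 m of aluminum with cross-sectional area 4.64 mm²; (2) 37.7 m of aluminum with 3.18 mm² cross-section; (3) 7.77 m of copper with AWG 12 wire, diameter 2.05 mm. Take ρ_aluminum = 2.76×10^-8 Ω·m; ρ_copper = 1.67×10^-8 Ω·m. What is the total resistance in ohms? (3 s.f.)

0.388 Ω

Seg 1: A = 4.64 mm² = 4.640e-06 m²
R_1 = (2.76×10^-8)(3.62)/(4.640e-06) = 0.02153 Ω
Seg 2: A = 3.18 mm² = 3.180e-06 m²
R_2 = (2.76×10^-8)(37.7)/(3.180e-06) = 0.3272 Ω
Seg 3: A = π(2.05/2 mm)² = π(1.0250e-03 m)² = 3.301e-06 m²
R_3 = (1.67×10^-8)(7.77)/(3.301e-06) = 0.03931 Ω
R_total = R_1 + R_2 + R_3 = 0.388 Ω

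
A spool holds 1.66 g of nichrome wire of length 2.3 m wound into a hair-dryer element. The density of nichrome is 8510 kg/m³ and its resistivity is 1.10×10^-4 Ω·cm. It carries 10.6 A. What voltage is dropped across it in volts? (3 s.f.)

316 V

ρ = 1.10×10^-4 Ω·cm = 1.10×10^-6 Ω·m
A = m/(density·L) = 0.00166/(8510×2.3) = 8.4811e-08 m²
R = ρL/A = (1.10×10^-6)(2.3)/(8.4811e-08) = 29.83 Ω
V = IR = 10.6 × 29.83 = 316 V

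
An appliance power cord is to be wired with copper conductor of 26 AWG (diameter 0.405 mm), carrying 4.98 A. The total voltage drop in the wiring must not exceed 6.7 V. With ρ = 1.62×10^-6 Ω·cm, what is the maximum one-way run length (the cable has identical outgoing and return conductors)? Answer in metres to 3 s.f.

ρ = 1.62×10^-6 Ω·cm = 1.62×10^-8 Ω·m
A = π(0.405/2 mm)² = π(2.0250e-04 m)² = 1.288e-07 m²
L_max = V_max·A/(2·ρI) = (6.7)(1.288e-07)/(2×1.62×10^-8×4.98) = 5.35 m

5.35 m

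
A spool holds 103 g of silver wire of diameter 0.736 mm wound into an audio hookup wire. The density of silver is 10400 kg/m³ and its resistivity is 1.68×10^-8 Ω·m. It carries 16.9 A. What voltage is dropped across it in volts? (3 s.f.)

A = π(d/2)² = π(3.6800e-04 m)² = 4.2545e-07 m²
L = m/(density·A) = 0.103/(10400×4.2545e-07) = 23.28 m
R = ρL/A = (1.68×10^-8)(23.28)/(4.2545e-07) = 0.9192 Ω
V = IR = 16.9 × 0.9192 = 15.5 V

15.5 V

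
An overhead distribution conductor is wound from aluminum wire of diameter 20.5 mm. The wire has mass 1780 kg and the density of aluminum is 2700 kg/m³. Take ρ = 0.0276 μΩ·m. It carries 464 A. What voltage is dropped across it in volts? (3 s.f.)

77.5 V

ρ = 0.0276 μΩ·m = 2.76×10^-8 Ω·m
A = π(d/2)² = π(1.0250e-02 m)² = 3.3006e-04 m²
L = m/(density·A) = 1780/(2700×3.3006e-04) = 1997 m
R = ρL/A = (2.76×10^-8)(1997)/(3.3006e-04) = 0.167 Ω
V = IR = 464 × 0.167 = 77.5 V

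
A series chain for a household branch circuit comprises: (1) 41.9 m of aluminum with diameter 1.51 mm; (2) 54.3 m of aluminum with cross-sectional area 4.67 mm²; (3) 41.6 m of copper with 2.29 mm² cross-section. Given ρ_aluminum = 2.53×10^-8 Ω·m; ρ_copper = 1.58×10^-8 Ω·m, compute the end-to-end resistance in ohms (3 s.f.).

Seg 1: A = π(d/2)² = π(7.5500e-04 m)² = 1.791e-06 m²
R_1 = (2.53×10^-8)(41.9)/(1.791e-06) = 0.592 Ω
Seg 2: A = 4.67 mm² = 4.670e-06 m²
R_2 = (2.53×10^-8)(54.3)/(4.670e-06) = 0.2942 Ω
Seg 3: A = 2.29 mm² = 2.290e-06 m²
R_3 = (1.58×10^-8)(41.6)/(2.290e-06) = 0.287 Ω
R_total = R_1 + R_2 + R_3 = 1.17 Ω

1.17 Ω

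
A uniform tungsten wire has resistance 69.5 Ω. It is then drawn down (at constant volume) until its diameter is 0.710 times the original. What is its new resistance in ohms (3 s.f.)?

Volume constant ⇒ L' = L/r² with r = 0.71. R' = ρL'/A' = ρ(L/r²)/(πr²d₀²/4) = R/r⁴.
R' = 3.935 × 69.5 = 273 Ω

273 Ω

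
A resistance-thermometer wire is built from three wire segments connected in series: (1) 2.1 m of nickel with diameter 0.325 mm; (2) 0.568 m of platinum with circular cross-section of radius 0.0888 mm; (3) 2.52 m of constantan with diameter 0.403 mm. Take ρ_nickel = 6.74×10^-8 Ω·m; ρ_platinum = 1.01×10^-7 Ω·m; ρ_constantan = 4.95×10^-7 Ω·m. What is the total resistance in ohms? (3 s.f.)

Seg 1: A = π(d/2)² = π(1.6250e-04 m)² = 8.296e-08 m²
R_1 = (6.74×10^-8)(2.1)/(8.296e-08) = 1.706 Ω
Seg 2: A = πr² = π(8.8800e-05 m)² = 2.477e-08 m²
R_2 = (1.01×10^-7)(0.568)/(2.477e-08) = 2.316 Ω
Seg 3: A = π(d/2)² = π(2.0150e-04 m)² = 1.276e-07 m²
R_3 = (4.95×10^-7)(2.52)/(1.276e-07) = 9.779 Ω
R_total = R_1 + R_2 + R_3 = 13.8 Ω

13.8 Ω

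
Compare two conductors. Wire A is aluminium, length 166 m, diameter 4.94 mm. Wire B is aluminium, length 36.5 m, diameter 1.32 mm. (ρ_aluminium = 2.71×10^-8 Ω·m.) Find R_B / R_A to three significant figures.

R ∝ ρL/d², so R_B/R_A = (L_B/L_A) × (d_A/d_B)²
= (36.5/166) × (4.94/1.32)² = 3.08

3.08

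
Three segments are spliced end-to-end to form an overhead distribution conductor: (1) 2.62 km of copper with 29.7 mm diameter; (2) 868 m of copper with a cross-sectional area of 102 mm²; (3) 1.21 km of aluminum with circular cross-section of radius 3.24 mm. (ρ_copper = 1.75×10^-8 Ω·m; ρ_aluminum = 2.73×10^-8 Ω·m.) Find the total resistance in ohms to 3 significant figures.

Seg 1: A = π(d/2)² = π(1.4850e-02 m)² = 6.928e-04 m²
R_1 = (1.75×10^-8)(2620)/(6.928e-04) = 0.06618 Ω
Seg 2: A = 102 mm² = 1.020e-04 m²
R_2 = (1.75×10^-8)(868)/(1.020e-04) = 0.1489 Ω
Seg 3: A = πr² = π(3.2400e-03 m)² = 3.298e-05 m²
R_3 = (2.73×10^-8)(1210)/(3.298e-05) = 1.002 Ω
R_total = R_1 + R_2 + R_3 = 1.22 Ω

1.22 Ω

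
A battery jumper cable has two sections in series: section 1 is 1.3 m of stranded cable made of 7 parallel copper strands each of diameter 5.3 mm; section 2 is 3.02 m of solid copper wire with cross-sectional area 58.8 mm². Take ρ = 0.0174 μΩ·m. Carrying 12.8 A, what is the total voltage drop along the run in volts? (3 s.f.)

0.0133 V

ρ = 0.0174 μΩ·m = 1.74×10^-8 Ω·m
Section 1: A_strand = π(2.6500e-03)² = 2.206e-05 m²; R₁ = ρL/(N·A_s) = (1.74×10^-8)(1.3)/(7×2.206e-05) = 1.465×10^-4 Ω
Section 2: A = 58.8 mm² = 5.880e-05 m²
R₂ = (1.74×10^-8)(3.02)/(5.880e-05) = 8.937×10^-4 Ω
R = R₁ + R₂ = 0.00104 Ω
V = IR = 12.8 × 0.00104 = 0.0133 V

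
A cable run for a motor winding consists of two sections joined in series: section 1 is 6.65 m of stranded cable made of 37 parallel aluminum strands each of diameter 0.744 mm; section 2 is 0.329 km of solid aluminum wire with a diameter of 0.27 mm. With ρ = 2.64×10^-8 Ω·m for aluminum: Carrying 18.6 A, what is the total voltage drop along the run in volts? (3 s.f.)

2820 V

Section 1: A_strand = π(3.7200e-04)² = 4.347e-07 m²; R₁ = ρL/(N·A_s) = (2.64×10^-8)(6.65)/(37×4.347e-07) = 0.01091 Ω
Section 2: A = π(d/2)² = π(1.3500e-04 m)² = 5.726e-08 m²
R₂ = (2.64×10^-8)(329)/(5.726e-08) = 151.7 Ω
R = R₁ + R₂ = 151.7 Ω
V = IR = 18.6 × 151.7 = 2820 V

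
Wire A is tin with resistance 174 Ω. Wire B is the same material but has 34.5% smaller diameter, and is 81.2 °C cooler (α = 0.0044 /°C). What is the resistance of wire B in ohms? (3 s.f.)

R ∝ ρL/d² with ρ ∝ (1+αΔT), so R_B/R_A = (1 − 34.5/100)⁻² × (1 − 0.0044×81.2)
= 2.331 × 0.6427 = 1.498
R_B = 1.498 × 174 = 261 Ω

261 Ω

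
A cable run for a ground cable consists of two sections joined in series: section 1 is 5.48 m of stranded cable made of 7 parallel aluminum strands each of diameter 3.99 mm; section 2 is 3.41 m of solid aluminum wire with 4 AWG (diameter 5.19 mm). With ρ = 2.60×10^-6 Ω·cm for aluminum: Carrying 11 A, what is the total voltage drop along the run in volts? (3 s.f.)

0.0640 V

ρ = 2.60×10^-6 Ω·cm = 2.60×10^-8 Ω·m
Section 1: A_strand = π(1.9950e-03)² = 1.250e-05 m²; R₁ = ρL/(N·A_s) = (2.60×10^-8)(5.48)/(7×1.250e-05) = 0.001628 Ω
Section 2: A = π(5.19/2 mm)² = π(2.5950e-03 m)² = 2.116e-05 m²
R₂ = (2.60×10^-8)(3.41)/(2.116e-05) = 0.004191 Ω
R = R₁ + R₂ = 0.005819 Ω
V = IR = 11 × 0.005819 = 0.0640 V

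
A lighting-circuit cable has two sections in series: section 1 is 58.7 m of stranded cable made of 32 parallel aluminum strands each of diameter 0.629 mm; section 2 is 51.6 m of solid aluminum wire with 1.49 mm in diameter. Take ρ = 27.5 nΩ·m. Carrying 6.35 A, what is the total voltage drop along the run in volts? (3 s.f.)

6.20 V

ρ = 27.5 nΩ·m = 2.75×10^-8 Ω·m
Section 1: A_strand = π(3.1450e-04)² = 3.107e-07 m²; R₁ = ρL/(N·A_s) = (2.75×10^-8)(58.7)/(32×3.107e-07) = 0.1623 Ω
Section 2: A = π(d/2)² = π(7.4500e-04 m)² = 1.744e-06 m²
R₂ = (2.75×10^-8)(51.6)/(1.744e-06) = 0.8138 Ω
R = R₁ + R₂ = 0.9761 Ω
V = IR = 6.35 × 0.9761 = 6.20 V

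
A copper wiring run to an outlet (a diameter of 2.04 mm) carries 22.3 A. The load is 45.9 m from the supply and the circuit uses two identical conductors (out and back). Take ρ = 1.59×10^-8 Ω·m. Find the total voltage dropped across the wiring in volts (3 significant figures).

9.96 V

A = π(d/2)² = π(1.0200e-03 m)² = 3.269e-06 m²
Total conductor length (both ways) L = 2 × 45.9 = 91.8 m
R = ρL/A = (1.59×10^-8)(91.8)/(3.269e-06) = 0.4466 Ω
V = IR = 22.3 × 0.4466 = 9.96 V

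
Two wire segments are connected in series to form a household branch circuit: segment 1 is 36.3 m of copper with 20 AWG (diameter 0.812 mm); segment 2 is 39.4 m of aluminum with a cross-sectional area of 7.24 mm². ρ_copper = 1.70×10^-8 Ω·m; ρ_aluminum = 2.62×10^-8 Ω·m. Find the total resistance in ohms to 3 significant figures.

1.33 Ω

Segment 1: A = π(0.812/2 mm)² = π(4.0600e-04 m)² = 5.178e-07 m²
R₁ = ρL/A = (1.70×10^-8)(36.3)/(5.178e-07) = 1.192 Ω
Segment 2: A = 7.24 mm² = 7.240e-06 m²
R₂ = (2.62×10^-8)(39.4)/(7.240e-06) = 0.1426 Ω
R = R₁ + R₂ = 1.33 Ω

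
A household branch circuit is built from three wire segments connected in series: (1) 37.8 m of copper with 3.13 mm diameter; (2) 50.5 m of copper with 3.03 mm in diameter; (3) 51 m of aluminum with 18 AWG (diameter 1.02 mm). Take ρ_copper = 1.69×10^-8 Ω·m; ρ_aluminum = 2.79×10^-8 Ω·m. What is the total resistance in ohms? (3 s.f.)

Seg 1: A = π(d/2)² = π(1.5650e-03 m)² = 7.694e-06 m²
R_1 = (1.69×10^-8)(37.8)/(7.694e-06) = 0.08302 Ω
Seg 2: A = π(d/2)² = π(1.5150e-03 m)² = 7.211e-06 m²
R_2 = (1.69×10^-8)(50.5)/(7.211e-06) = 0.1184 Ω
Seg 3: A = π(1.02/2 mm)² = π(5.1000e-04 m)² = 8.171e-07 m²
R_3 = (2.79×10^-8)(51)/(8.171e-07) = 1.741 Ω
R_total = R_1 + R_2 + R_3 = 1.94 Ω

1.94 Ω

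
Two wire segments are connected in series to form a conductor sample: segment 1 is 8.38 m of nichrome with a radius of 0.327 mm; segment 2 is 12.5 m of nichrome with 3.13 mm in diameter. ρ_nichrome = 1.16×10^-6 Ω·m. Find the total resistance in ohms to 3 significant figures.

Segment 1: A = πr² = π(3.2700e-04 m)² = 3.359e-07 m²
R₁ = ρL/A = (1.16×10^-6)(8.38)/(3.359e-07) = 28.94 Ω
Segment 2: A = π(d/2)² = π(1.5650e-03 m)² = 7.694e-06 m²
R₂ = (1.16×10^-6)(12.5)/(7.694e-06) = 1.884 Ω
R = R₁ + R₂ = 30.8 Ω

30.8 Ω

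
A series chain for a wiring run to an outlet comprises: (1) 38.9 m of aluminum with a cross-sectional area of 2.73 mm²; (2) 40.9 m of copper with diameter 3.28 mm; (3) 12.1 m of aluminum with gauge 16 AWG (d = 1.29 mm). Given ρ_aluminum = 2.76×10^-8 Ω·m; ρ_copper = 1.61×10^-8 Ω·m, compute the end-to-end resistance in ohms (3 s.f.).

0.727 Ω

Seg 1: A = 2.73 mm² = 2.730e-06 m²
R_1 = (2.76×10^-8)(38.9)/(2.730e-06) = 0.3933 Ω
Seg 2: A = π(d/2)² = π(1.6400e-03 m)² = 8.450e-06 m²
R_2 = (1.61×10^-8)(40.9)/(8.450e-06) = 0.07793 Ω
Seg 3: A = π(1.29/2 mm)² = π(6.4500e-04 m)² = 1.307e-06 m²
R_3 = (2.76×10^-8)(12.1)/(1.307e-06) = 0.2555 Ω
R_total = R_1 + R_2 + R_3 = 0.727 Ω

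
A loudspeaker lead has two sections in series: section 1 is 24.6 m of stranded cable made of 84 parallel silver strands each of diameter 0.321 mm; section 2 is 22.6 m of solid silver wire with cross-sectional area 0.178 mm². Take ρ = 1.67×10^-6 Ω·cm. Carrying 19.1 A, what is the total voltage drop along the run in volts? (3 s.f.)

41.7 V

ρ = 1.67×10^-6 Ω·cm = 1.67×10^-8 Ω·m
Section 1: A_strand = π(1.6050e-04)² = 8.093e-08 m²; R₁ = ρL/(N·A_s) = (1.67×10^-8)(24.6)/(84×8.093e-08) = 0.06043 Ω
Section 2: A = 0.178 mm² = 1.780e-07 m²
R₂ = (1.67×10^-8)(22.6)/(1.780e-07) = 2.12 Ω
R = R₁ + R₂ = 2.181 Ω
V = IR = 19.1 × 2.181 = 41.7 V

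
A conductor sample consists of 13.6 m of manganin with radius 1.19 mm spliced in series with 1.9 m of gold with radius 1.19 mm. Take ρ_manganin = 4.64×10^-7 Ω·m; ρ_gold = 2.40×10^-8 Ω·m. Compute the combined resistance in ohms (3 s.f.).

Segment 1: A = πr² = π(1.1900e-03 m)² = 4.449e-06 m²
R₁ = ρL/A = (4.64×10^-7)(13.6)/(4.449e-06) = 1.418 Ω
R₂ = (2.40×10^-8)(1.9)/(4.449e-06) = 0.01025 Ω
R = R₁ + R₂ = 1.43 Ω

1.43 Ω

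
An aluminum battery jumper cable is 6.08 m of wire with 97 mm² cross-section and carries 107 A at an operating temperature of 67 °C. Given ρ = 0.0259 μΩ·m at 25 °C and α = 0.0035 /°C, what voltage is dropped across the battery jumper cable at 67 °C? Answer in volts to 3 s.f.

ρ = 0.0259 μΩ·m = 2.59×10^-8 Ω·m
A = 97 mm² = 9.700e-05 m²
R₍25₎ = ρL/A = (2.59×10^-8)(6.08)/(9.700e-05) = 0.001623 Ω
R₍67₎ = R₍25₎(1 + αΔT) = 0.001623 × (1 + 0.0035×42) = 0.001862 Ω
V = IR = 107 × 0.001862 = 0.199 V

0.199 V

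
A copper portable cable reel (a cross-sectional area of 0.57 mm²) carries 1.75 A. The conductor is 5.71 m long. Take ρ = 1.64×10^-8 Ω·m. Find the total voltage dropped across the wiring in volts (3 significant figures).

0.288 V

A = 0.57 mm² = 5.700e-07 m²
R = ρL/A = (1.64×10^-8)(5.71)/(5.700e-07) = 0.1643 Ω
V = IR = 1.75 × 0.1643 = 0.288 V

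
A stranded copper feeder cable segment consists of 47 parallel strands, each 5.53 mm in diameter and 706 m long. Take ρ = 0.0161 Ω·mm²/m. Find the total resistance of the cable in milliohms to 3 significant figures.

ρ = 0.0161 Ω·mm²/m = 1.61×10^-8 Ω·m
A_strand = π(2.7650e-03 m)² = 2.402e-05 m²
R_strand = ρL/A = (1.61×10^-8)(706)/(2.402e-05) = 0.4732 Ω
R_total = R_strand/N = 0.4732/47 = 10.1 mΩ

10.1 mΩ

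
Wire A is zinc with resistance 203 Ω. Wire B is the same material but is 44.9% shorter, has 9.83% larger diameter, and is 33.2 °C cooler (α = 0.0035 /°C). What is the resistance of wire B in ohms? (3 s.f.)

R ∝ ρL/d² with ρ ∝ (1+αΔT), so R_B/R_A = (1 − 44.9/100) × (1 + 9.83/100)⁻² × (1 − 0.0035×33.2)
= 0.551 × 0.829 × 0.8838 = 0.4037
R_B = 0.4037 × 203 = 82.0 Ω

82.0 Ω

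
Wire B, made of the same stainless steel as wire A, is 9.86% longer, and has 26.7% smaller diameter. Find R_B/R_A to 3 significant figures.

R ∝ L/d², so R_B/R_A = (1 + 9.86/100) × (1 − 26.7/100)⁻²
= 1.099 × 1.861 = 2.04

2.04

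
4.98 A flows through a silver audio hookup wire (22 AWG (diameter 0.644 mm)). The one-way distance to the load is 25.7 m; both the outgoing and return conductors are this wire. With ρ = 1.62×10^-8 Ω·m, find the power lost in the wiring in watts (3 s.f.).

63.4 W

A = π(0.644/2 mm)² = π(3.2200e-04 m)² = 3.257e-07 m²
Total conductor length (both ways) L = 2 × 25.7 = 51.4 m
R = ρL/A = (1.62×10^-8)(51.4)/(3.257e-07) = 2.556 Ω
P = I²R = (4.98)² × 2.556 = 63.4 W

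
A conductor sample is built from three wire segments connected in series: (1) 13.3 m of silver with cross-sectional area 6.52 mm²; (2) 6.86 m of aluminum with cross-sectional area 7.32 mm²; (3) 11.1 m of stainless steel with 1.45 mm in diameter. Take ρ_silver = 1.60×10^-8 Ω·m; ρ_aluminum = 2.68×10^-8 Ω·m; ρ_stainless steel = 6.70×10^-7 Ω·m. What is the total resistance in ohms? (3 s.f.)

Seg 1: A = 6.52 mm² = 6.520e-06 m²
R_1 = (1.60×10^-8)(13.3)/(6.520e-06) = 0.03264 Ω
Seg 2: A = 7.32 mm² = 7.320e-06 m²
R_2 = (2.68×10^-8)(6.86)/(7.320e-06) = 0.02512 Ω
Seg 3: A = π(d/2)² = π(7.2500e-04 m)² = 1.651e-06 m²
R_3 = (6.70×10^-7)(11.1)/(1.651e-06) = 4.504 Ω
R_total = R_1 + R_2 + R_3 = 4.56 Ω

4.56 Ω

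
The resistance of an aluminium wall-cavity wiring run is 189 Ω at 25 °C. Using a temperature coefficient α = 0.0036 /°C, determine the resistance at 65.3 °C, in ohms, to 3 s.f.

ΔT = 65.3 − 25 = 40.3 °C
R = R₀(1 + αΔT) = 189 × (1 + 0.0036×40.3) = 189 × 1.145 = 216 Ω

216 Ω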